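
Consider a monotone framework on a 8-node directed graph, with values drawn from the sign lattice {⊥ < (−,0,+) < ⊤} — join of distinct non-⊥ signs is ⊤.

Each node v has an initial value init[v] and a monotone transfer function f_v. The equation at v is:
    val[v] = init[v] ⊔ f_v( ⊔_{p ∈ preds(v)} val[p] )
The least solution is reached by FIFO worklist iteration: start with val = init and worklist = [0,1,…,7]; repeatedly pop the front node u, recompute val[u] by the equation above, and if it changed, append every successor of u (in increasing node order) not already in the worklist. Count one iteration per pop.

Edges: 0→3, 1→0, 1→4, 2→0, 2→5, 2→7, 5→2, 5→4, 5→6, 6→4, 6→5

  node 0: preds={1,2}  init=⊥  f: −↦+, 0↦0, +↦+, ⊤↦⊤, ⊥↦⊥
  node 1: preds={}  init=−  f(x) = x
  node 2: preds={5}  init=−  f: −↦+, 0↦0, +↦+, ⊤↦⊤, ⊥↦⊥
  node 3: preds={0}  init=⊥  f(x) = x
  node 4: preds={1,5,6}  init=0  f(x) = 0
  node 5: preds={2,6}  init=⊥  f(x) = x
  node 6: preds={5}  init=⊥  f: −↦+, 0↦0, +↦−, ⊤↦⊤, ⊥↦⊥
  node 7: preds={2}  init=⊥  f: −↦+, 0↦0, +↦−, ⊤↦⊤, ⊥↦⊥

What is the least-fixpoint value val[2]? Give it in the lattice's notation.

Iteration log — 19 steps:
  step 1. node 0  ⊔preds=−  new=+  old=⊥  +wl: 
  step 2. node 1  ⊔preds=⊥  new=−  stable
  step 3. node 2  ⊔preds=⊥  new=−  stable
  step 4. node 3  ⊔preds=+  new=+  old=⊥  +wl: 
  step 5. node 4  ⊔preds=−  new=0  stable
  step 6. node 5  ⊔preds=−  new=−  old=⊥  +wl: 2,4
  step 7. node 6  ⊔preds=−  new=+  old=⊥  +wl: 5
  step 8. node 7  ⊔preds=−  new=+  old=⊥  +wl: 
  step 9. node 2  ⊔preds=−  new=⊤  old=−  +wl: 0,7
  step 10. node 4  ⊔preds=⊤  new=0  stable
  step 11. node 5  ⊔preds=⊤  new=⊤  old=−  +wl: 2,4,6
  step 12. node 0  ⊔preds=⊤  new=⊤  old=+  +wl: 3
  step 13. node 7  ⊔preds=⊤  new=⊤  old=+  +wl: 
  step 14. node 2  ⊔preds=⊤  new=⊤  stable
  step 15. node 4  ⊔preds=⊤  new=0  stable
  step 16. node 6  ⊔preds=⊤  new=⊤  old=+  +wl: 4,5
  step 17. node 3  ⊔preds=⊤  new=⊤  old=+  +wl: 
  step 18. node 4  ⊔preds=⊤  new=0  stable
  step 19. node 5  ⊔preds=⊤  new=⊤  stable

Least fixpoint reached:
  node 0: ⊤
  node 1: −
  node 2: ⊤
  node 3: ⊤
  node 4: 0
  node 5: ⊤
  node 6: ⊤
  node 7: ⊤

⊤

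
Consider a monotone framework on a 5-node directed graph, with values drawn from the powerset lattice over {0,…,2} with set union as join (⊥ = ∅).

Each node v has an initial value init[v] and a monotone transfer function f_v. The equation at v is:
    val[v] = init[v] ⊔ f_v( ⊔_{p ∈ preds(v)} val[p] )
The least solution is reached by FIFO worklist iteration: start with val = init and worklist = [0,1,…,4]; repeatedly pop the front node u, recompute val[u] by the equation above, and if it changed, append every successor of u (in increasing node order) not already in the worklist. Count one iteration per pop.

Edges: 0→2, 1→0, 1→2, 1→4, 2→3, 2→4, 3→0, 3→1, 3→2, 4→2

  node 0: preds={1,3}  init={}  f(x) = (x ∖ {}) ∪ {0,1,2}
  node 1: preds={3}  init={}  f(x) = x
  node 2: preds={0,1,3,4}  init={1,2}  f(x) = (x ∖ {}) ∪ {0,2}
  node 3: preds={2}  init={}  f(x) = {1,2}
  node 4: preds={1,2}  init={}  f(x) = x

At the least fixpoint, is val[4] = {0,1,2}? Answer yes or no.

Trace (10 dequeues):
  [1] u=0 | in {} | out {0,1,2} | prev {} | push {}
  [2] u=1 | in {} | out {} | ==
  [3] u=2 | in {0,1,2} | out {0,1,2} | prev {1,2} | push {}
  [4] u=3 | in {0,1,2} | out {1,2} | prev {} | push {0,1,2}
  [5] u=4 | in {0,1,2} | out {0,1,2} | prev {} | push {}
  [6] u=0 | in {1,2} | out {0,1,2} | ==
  [7] u=1 | in {1,2} | out {1,2} | prev {} | push {0,4}
  [8] u=2 | in {0,1,2} | out {0,1,2} | ==
  [9] u=0 | in {1,2} | out {0,1,2} | ==
  [10] u=4 | in {0,1,2} | out {0,1,2} | ==

Converged values:
  [0] {0,1,2}
  [1] {1,2}
  [2] {0,1,2}
  [3] {1,2}
  [4] {0,1,2}

yes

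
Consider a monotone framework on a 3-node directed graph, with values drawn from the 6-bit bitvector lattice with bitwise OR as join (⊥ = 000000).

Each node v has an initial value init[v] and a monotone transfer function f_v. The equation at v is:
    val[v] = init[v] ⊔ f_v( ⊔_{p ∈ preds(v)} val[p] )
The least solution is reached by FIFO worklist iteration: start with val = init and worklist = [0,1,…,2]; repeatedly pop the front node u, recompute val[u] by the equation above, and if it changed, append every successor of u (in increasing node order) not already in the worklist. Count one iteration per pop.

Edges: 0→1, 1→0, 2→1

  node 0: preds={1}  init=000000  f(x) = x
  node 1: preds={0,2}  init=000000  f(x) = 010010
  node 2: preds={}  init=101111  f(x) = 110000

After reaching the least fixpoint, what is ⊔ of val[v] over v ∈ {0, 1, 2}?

Iteration log — 5 steps:
  step 1. node 0  ⊔preds=000000  new=000000  stable
  step 2. node 1  ⊔preds=101111  new=010010  old=000000  +wl: 0
  step 3. node 2  ⊔preds=000000  new=111111  old=101111  +wl: 1
  step 4. node 0  ⊔preds=010010  new=010010  old=000000  +wl: 
  step 5. node 1  ⊔preds=111111  new=010010  stable

Least fixpoint reached:
  node 0: 010010
  node 1: 010010
  node 2: 111111

111111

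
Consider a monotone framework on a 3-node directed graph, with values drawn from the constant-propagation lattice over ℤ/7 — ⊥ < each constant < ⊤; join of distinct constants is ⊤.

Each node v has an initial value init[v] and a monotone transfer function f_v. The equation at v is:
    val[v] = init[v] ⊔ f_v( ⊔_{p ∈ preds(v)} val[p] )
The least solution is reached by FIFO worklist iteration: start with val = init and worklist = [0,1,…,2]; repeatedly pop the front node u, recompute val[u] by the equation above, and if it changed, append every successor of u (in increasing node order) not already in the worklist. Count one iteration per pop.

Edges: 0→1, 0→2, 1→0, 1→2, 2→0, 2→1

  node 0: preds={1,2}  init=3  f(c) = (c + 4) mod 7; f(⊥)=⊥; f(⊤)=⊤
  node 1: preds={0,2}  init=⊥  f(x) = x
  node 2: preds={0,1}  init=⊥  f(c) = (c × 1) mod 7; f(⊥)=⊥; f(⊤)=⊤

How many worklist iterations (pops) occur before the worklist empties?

Worklist (8 pops):
  #1 pop 0: in=⊥ → 3 (no change)
  #2 pop 1: in=3 → 3 (was ⊥); enqueue [0]
  #3 pop 2: in=3 → 3 (was ⊥); enqueue [1]
  #4 pop 0: in=3 → ⊤ (was 3); enqueue [2]
  #5 pop 1: in=⊤ → ⊤ (was 3); enqueue [0]
  #6 pop 2: in=⊤ → ⊤ (was 3); enqueue [1]
  #7 pop 0: in=⊤ → ⊤ (no change)
  #8 pop 1: in=⊤ → ⊤ (no change)

Fixpoint:
  val[0] = ⊤
  val[1] = ⊤
  val[2] = ⊤

8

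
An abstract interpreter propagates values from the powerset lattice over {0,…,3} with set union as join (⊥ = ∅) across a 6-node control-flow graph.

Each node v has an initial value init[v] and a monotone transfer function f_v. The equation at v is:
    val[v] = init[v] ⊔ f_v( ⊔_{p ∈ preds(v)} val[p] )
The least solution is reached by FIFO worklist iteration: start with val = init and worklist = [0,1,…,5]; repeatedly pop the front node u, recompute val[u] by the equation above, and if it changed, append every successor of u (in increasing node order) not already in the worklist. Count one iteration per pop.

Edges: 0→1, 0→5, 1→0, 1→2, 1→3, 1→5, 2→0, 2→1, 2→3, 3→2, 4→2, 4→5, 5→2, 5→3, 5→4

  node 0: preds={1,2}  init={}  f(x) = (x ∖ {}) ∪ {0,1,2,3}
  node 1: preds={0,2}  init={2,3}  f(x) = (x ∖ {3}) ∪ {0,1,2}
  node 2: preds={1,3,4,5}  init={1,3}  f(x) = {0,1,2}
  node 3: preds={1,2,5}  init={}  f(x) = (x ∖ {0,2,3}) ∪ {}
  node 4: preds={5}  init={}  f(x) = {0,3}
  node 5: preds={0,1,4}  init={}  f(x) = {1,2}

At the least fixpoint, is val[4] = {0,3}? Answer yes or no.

yes

Worklist (11 pops):
  #1 pop 0: in={1,2,3} → {0,1,2,3} (was {}); enqueue []
  #2 pop 1: in={0,1,2,3} → {0,1,2,3} (was {2,3}); enqueue [0]
  #3 pop 2: in={0,1,2,3} → {0,1,2,3} (was {1,3}); enqueue [1]
  #4 pop 3: in={0,1,2,3} → {1} (was {}); enqueue [2]
  #5 pop 4: in={} → {0,3} (was {}); enqueue []
  #6 pop 5: in={0,1,2,3} → {1,2} (was {}); enqueue [3,4]
  #7 pop 0: in={0,1,2,3} → {0,1,2,3} (no change)
  #8 pop 1: in={0,1,2,3} → {0,1,2,3} (no change)
  #9 pop 2: in={0,1,2,3} → {0,1,2,3} (no change)
  #10 pop 3: in={0,1,2,3} → {1} (no change)
  #11 pop 4: in={1,2} → {0,3} (no change)

Fixpoint:
  val[0] = {0,1,2,3}
  val[1] = {0,1,2,3}
  val[2] = {0,1,2,3}
  val[3] = {1}
  val[4] = {0,3}
  val[5] = {1,2}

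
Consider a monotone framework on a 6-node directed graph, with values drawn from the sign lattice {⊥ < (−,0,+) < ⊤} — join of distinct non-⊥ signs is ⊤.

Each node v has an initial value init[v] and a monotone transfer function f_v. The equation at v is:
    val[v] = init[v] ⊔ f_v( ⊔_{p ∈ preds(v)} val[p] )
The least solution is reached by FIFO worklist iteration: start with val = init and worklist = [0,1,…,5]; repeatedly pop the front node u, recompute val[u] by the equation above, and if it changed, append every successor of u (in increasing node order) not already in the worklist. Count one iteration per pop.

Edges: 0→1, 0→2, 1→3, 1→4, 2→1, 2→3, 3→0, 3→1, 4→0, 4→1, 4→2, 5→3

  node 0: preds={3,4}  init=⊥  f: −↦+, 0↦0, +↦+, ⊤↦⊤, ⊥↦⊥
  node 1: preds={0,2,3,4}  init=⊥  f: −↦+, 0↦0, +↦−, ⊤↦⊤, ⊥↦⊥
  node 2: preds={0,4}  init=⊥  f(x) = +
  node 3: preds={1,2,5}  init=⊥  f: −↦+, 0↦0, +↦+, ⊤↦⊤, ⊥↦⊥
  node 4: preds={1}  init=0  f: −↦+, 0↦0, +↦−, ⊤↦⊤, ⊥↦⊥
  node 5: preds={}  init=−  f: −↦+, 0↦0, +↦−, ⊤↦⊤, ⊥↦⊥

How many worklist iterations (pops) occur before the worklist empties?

Iteration log — 13 steps:
  step 1. node 0  ⊔preds=0  new=0  old=⊥  +wl: 
  step 2. node 1  ⊔preds=0  new=0  old=⊥  +wl: 
  step 3. node 2  ⊔preds=0  new=+  old=⊥  +wl: 1
  step 4. node 3  ⊔preds=⊤  new=⊤  old=⊥  +wl: 0
  step 5. node 4  ⊔preds=0  new=0  stable
  step 6. node 5  ⊔preds=⊥  new=−  stable
  step 7. node 1  ⊔preds=⊤  new=⊤  old=0  +wl: 3,4
  step 8. node 0  ⊔preds=⊤  new=⊤  old=0  +wl: 1,2
  step 9. node 3  ⊔preds=⊤  new=⊤  stable
  step 10. node 4  ⊔preds=⊤  new=⊤  old=0  +wl: 0
  step 11. node 1  ⊔preds=⊤  new=⊤  stable
  step 12. node 2  ⊔preds=⊤  new=+  stable
  step 13. node 0  ⊔preds=⊤  new=⊤  stable

Least fixpoint reached:
  node 0: ⊤
  node 1: ⊤
  node 2: +
  node 3: ⊤
  node 4: ⊤
  node 5: −

13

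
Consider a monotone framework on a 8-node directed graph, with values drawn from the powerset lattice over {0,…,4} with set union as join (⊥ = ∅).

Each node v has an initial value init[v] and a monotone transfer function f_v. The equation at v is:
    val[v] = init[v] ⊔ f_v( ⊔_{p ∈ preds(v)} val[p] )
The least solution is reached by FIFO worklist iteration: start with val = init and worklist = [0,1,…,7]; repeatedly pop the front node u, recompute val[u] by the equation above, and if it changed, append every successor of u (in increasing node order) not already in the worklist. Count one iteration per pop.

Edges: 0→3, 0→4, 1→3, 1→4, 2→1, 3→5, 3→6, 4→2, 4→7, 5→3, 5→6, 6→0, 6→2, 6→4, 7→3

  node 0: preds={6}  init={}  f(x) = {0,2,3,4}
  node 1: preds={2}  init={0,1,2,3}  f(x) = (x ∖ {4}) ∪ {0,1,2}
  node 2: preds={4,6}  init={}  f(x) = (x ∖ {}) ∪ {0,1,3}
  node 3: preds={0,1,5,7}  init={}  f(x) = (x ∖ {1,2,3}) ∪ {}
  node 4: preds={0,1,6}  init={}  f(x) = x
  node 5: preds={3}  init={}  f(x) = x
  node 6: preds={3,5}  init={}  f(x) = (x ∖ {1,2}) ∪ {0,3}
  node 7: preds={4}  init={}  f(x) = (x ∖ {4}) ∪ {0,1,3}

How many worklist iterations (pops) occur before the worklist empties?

Trace (14 dequeues):
  [1] u=0 | in {} | out {0,2,3,4} | prev {} | push {}
  [2] u=1 | in {} | out {0,1,2,3} | ==
  [3] u=2 | in {} | out {0,1,3} | prev {} | push {1}
  [4] u=3 | in {0,1,2,3,4} | out {0,4} | prev {} | push {}
  [5] u=4 | in {0,1,2,3,4} | out {0,1,2,3,4} | prev {} | push {2}
  [6] u=5 | in {0,4} | out {0,4} | prev {} | push {3}
  [7] u=6 | in {0,4} | out {0,3,4} | prev {} | push {0,4}
  [8] u=7 | in {0,1,2,3,4} | out {0,1,2,3} | prev {} | push {}
  [9] u=1 | in {0,1,3} | out {0,1,2,3} | ==
  [10] u=2 | in {0,1,2,3,4} | out {0,1,2,3,4} | prev {0,1,3} | push {1}
  [11] u=3 | in {0,1,2,3,4} | out {0,4} | ==
  [12] u=0 | in {0,3,4} | out {0,2,3,4} | ==
  [13] u=4 | in {0,1,2,3,4} | out {0,1,2,3,4} | ==
  [14] u=1 | in {0,1,2,3,4} | out {0,1,2,3} | ==

Converged values:
  [0] {0,2,3,4}
  [1] {0,1,2,3}
  [2] {0,1,2,3,4}
  [3] {0,4}
  [4] {0,1,2,3,4}
  [5] {0,4}
  [6] {0,3,4}
  [7] {0,1,2,3}

14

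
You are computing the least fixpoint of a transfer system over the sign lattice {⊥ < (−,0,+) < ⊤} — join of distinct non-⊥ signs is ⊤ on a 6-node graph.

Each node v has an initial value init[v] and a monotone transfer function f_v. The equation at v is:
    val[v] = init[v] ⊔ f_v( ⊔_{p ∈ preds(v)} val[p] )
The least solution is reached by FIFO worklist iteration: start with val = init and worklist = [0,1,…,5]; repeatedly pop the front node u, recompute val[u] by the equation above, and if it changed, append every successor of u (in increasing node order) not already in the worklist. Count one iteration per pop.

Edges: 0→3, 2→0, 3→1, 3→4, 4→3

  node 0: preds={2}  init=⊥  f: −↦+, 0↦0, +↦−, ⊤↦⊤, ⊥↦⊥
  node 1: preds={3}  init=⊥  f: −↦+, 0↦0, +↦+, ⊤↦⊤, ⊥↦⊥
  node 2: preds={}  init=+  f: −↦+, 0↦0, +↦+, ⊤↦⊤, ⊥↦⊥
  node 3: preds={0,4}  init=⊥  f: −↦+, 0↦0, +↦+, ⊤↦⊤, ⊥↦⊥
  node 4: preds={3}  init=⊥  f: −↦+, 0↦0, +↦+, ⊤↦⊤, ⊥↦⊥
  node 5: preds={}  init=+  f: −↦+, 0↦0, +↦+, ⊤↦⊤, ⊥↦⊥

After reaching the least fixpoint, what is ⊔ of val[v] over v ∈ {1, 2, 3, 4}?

Worklist (11 pops):
  #1 pop 0: in=+ → − (was ⊥); enqueue []
  #2 pop 1: in=⊥ → ⊥ (no change)
  #3 pop 2: in=⊥ → + (no change)
  #4 pop 3: in=− → + (was ⊥); enqueue [1]
  #5 pop 4: in=+ → + (was ⊥); enqueue [3]
  #6 pop 5: in=⊥ → + (no change)
  #7 pop 1: in=+ → + (was ⊥); enqueue []
  #8 pop 3: in=⊤ → ⊤ (was +); enqueue [1,4]
  #9 pop 1: in=⊤ → ⊤ (was +); enqueue []
  #10 pop 4: in=⊤ → ⊤ (was +); enqueue [3]
  #11 pop 3: in=⊤ → ⊤ (no change)

Fixpoint:
  val[0] = −
  val[1] = ⊤
  val[2] = +
  val[3] = ⊤
  val[4] = ⊤
  val[5] = +

⊤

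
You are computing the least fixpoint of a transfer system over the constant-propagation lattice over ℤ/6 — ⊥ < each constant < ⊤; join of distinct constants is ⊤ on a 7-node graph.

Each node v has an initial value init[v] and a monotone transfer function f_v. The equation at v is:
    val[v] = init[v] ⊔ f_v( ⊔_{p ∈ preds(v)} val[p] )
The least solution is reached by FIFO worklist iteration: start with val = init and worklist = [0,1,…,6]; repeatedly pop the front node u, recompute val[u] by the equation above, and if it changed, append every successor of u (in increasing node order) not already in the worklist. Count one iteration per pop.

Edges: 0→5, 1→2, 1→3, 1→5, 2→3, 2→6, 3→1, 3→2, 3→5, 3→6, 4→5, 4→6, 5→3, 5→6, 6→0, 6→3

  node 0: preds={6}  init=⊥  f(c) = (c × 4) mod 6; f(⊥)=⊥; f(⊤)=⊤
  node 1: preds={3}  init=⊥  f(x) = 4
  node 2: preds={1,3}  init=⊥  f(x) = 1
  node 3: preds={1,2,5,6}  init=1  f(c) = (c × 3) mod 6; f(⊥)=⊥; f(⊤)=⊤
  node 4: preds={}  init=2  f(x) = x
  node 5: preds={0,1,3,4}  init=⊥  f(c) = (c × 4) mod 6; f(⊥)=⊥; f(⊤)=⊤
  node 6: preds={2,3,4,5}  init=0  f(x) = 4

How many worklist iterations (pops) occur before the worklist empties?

Trace (12 dequeues):
  [1] u=0 | in 0 | out 0 | prev ⊥ | push {}
  [2] u=1 | in 1 | out 4 | prev ⊥ | push {}
  [3] u=2 | in ⊤ | out 1 | prev ⊥ | push {}
  [4] u=3 | in ⊤ | out ⊤ | prev 1 | push {1,2}
  [5] u=4 | in ⊥ | out 2 | ==
  [6] u=5 | in ⊤ | out ⊤ | prev ⊥ | push {3}
  [7] u=6 | in ⊤ | out ⊤ | prev 0 | push {0}
  [8] u=1 | in ⊤ | out 4 | ==
  [9] u=2 | in ⊤ | out 1 | ==
  [10] u=3 | in ⊤ | out ⊤ | ==
  [11] u=0 | in ⊤ | out ⊤ | prev 0 | push {5}
  [12] u=5 | in ⊤ | out ⊤ | ==

Converged values:
  [0] ⊤
  [1] 4
  [2] 1
  [3] ⊤
  [4] 2
  [5] ⊤
  [6] ⊤

12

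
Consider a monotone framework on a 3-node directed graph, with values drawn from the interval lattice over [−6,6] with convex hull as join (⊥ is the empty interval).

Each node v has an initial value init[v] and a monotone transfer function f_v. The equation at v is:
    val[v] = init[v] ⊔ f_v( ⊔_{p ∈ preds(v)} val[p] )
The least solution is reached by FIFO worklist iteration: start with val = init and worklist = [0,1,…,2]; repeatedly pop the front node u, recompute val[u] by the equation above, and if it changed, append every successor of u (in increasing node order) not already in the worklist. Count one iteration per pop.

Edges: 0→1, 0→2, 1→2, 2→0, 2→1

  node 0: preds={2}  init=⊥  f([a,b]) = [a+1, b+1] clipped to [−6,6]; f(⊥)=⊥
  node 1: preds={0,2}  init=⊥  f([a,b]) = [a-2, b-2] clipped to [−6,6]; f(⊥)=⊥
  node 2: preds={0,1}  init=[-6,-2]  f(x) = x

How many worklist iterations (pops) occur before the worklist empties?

Iteration log — 26 steps:
  step 1. node 0  ⊔preds=[-6,-2]  new=[-5,-1]  old=⊥  +wl: 
  step 2. node 1  ⊔preds=[-6,-1]  new=[-6,-3]  old=⊥  +wl: 
  step 3. node 2  ⊔preds=[-6,-1]  new=[-6,-1]  old=[-6,-2]  +wl: 0,1
  step 4. node 0  ⊔preds=[-6,-1]  new=[-5,0]  old=[-5,-1]  +wl: 2
  step 5. node 1  ⊔preds=[-6,0]  new=[-6,-2]  old=[-6,-3]  +wl: 
  step 6. node 2  ⊔preds=[-6,0]  new=[-6,0]  old=[-6,-1]  +wl: 0,1
  step 7. node 0  ⊔preds=[-6,0]  new=[-5,1]  old=[-5,0]  +wl: 2
  step 8. node 1  ⊔preds=[-6,1]  new=[-6,-1]  old=[-6,-2]  +wl: 
  step 9. node 2  ⊔preds=[-6,1]  new=[-6,1]  old=[-6,0]  +wl: 0,1
  step 10. node 0  ⊔preds=[-6,1]  new=[-5,2]  old=[-5,1]  +wl: 2
  step 11. node 1  ⊔preds=[-6,2]  new=[-6,0]  old=[-6,-1]  +wl: 
  step 12. node 2  ⊔preds=[-6,2]  new=[-6,2]  old=[-6,1]  +wl: 0,1
  step 13. node 0  ⊔preds=[-6,2]  new=[-5,3]  old=[-5,2]  +wl: 2
  step 14. node 1  ⊔preds=[-6,3]  new=[-6,1]  old=[-6,0]  +wl: 
  step 15. node 2  ⊔preds=[-6,3]  new=[-6,3]  old=[-6,2]  +wl: 0,1
  step 16. node 0  ⊔preds=[-6,3]  new=[-5,4]  old=[-5,3]  +wl: 2
  step 17. node 1  ⊔preds=[-6,4]  new=[-6,2]  old=[-6,1]  +wl: 
  step 18. node 2  ⊔preds=[-6,4]  new=[-6,4]  old=[-6,3]  +wl: 0,1
  step 19. node 0  ⊔preds=[-6,4]  new=[-5,5]  old=[-5,4]  +wl: 2
  step 20. node 1  ⊔preds=[-6,5]  new=[-6,3]  old=[-6,2]  +wl: 
  step 21. node 2  ⊔preds=[-6,5]  new=[-6,5]  old=[-6,4]  +wl: 0,1
  step 22. node 0  ⊔preds=[-6,5]  new=[-5,6]  old=[-5,5]  +wl: 2
  step 23. node 1  ⊔preds=[-6,6]  new=[-6,4]  old=[-6,3]  +wl: 
  step 24. node 2  ⊔preds=[-6,6]  new=[-6,6]  old=[-6,5]  +wl: 0,1
  step 25. node 0  ⊔preds=[-6,6]  new=[-5,6]  stable
  step 26. node 1  ⊔preds=[-6,6]  new=[-6,4]  stable

Least fixpoint reached:
  node 0: [-5,6]
  node 1: [-6,4]
  node 2: [-6,6]

26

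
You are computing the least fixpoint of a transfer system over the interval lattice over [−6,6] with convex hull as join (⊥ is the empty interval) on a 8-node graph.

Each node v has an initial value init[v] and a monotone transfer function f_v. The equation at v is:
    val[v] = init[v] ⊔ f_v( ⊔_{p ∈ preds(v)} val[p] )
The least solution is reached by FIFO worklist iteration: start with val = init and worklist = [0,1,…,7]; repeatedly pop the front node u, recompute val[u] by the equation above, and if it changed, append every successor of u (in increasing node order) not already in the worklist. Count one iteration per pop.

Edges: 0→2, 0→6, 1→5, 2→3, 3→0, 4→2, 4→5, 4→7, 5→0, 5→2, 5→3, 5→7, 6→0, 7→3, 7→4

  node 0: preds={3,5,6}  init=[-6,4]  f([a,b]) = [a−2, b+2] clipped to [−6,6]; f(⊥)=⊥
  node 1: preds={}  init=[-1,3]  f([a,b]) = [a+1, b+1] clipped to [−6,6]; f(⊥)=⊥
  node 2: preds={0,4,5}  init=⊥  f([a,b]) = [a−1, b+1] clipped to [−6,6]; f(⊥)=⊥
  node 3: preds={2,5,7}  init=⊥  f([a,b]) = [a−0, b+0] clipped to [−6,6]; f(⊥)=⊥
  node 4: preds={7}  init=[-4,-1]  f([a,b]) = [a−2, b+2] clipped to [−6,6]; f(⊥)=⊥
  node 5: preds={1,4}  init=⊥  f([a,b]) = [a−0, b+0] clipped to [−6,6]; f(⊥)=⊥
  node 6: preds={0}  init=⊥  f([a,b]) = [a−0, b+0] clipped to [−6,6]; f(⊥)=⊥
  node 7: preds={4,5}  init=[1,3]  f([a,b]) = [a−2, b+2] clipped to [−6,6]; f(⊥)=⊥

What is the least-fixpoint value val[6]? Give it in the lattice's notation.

[-6,6]

Trace (20 dequeues):
  [1] u=0 | in ⊥ | out [-6,4] | ==
  [2] u=1 | in ⊥ | out [-1,3] | ==
  [3] u=2 | in [-6,4] | out [-6,5] | prev ⊥ | push {}
  [4] u=3 | in [-6,5] | out [-6,5] | prev ⊥ | push {0}
  [5] u=4 | in [1,3] | out [-4,5] | prev [-4,-1] | push {2}
  [6] u=5 | in [-4,5] | out [-4,5] | prev ⊥ | push {3}
  [7] u=6 | in [-6,4] | out [-6,4] | prev ⊥ | push {}
  [8] u=7 | in [-4,5] | out [-6,6] | prev [1,3] | push {4}
  [9] u=0 | in [-6,5] | out [-6,6] | prev [-6,4] | push {6}
  [10] u=2 | in [-6,6] | out [-6,6] | prev [-6,5] | push {}
  [11] u=3 | in [-6,6] | out [-6,6] | prev [-6,5] | push {0}
  [12] u=4 | in [-6,6] | out [-6,6] | prev [-4,5] | push {2,5,7}
  [13] u=6 | in [-6,6] | out [-6,6] | prev [-6,4] | push {}
  [14] u=0 | in [-6,6] | out [-6,6] | ==
  [15] u=2 | in [-6,6] | out [-6,6] | ==
  [16] u=5 | in [-6,6] | out [-6,6] | prev [-4,5] | push {0,2,3}
  [17] u=7 | in [-6,6] | out [-6,6] | ==
  [18] u=0 | in [-6,6] | out [-6,6] | ==
  [19] u=2 | in [-6,6] | out [-6,6] | ==
  [20] u=3 | in [-6,6] | out [-6,6] | ==

Converged values:
  [0] [-6,6]
  [1] [-1,3]
  [2] [-6,6]
  [3] [-6,6]
  [4] [-6,6]
  [5] [-6,6]
  [6] [-6,6]
  [7] [-6,6]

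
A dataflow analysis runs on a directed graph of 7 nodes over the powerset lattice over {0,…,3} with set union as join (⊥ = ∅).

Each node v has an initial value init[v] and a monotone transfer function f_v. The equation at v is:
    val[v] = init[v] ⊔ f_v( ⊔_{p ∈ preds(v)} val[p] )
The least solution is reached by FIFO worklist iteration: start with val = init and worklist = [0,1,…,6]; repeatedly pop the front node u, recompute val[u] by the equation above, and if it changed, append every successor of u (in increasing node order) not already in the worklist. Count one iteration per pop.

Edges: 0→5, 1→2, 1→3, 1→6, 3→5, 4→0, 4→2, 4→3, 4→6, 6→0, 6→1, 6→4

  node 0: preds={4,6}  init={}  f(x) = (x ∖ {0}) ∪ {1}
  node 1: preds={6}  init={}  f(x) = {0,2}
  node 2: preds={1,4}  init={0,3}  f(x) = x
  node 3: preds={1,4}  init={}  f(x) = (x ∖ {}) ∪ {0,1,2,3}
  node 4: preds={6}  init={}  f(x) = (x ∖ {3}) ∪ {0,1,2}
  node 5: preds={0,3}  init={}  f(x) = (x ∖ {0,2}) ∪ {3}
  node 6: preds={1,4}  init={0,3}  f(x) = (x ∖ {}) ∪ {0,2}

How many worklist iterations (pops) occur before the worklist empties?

13

Trace (13 dequeues):
  [1] u=0 | in {0,3} | out {1,3} | prev {} | push {}
  [2] u=1 | in {0,3} | out {0,2} | prev {} | push {}
  [3] u=2 | in {0,2} | out {0,2,3} | prev {0,3} | push {}
  [4] u=3 | in {0,2} | out {0,1,2,3} | prev {} | push {}
  [5] u=4 | in {0,3} | out {0,1,2} | prev {} | push {0,2,3}
  [6] u=5 | in {0,1,2,3} | out {1,3} | prev {} | push {}
  [7] u=6 | in {0,1,2} | out {0,1,2,3} | prev {0,3} | push {1,4}
  [8] u=0 | in {0,1,2,3} | out {1,2,3} | prev {1,3} | push {5}
  [9] u=2 | in {0,1,2} | out {0,1,2,3} | prev {0,2,3} | push {}
  [10] u=3 | in {0,1,2} | out {0,1,2,3} | ==
  [11] u=1 | in {0,1,2,3} | out {0,2} | ==
  [12] u=4 | in {0,1,2,3} | out {0,1,2} | ==
  [13] u=5 | in {0,1,2,3} | out {1,3} | ==

Converged values:
  [0] {1,2,3}
  [1] {0,2}
  [2] {0,1,2,3}
  [3] {0,1,2,3}
  [4] {0,1,2}
  [5] {1,3}
  [6] {0,1,2,3}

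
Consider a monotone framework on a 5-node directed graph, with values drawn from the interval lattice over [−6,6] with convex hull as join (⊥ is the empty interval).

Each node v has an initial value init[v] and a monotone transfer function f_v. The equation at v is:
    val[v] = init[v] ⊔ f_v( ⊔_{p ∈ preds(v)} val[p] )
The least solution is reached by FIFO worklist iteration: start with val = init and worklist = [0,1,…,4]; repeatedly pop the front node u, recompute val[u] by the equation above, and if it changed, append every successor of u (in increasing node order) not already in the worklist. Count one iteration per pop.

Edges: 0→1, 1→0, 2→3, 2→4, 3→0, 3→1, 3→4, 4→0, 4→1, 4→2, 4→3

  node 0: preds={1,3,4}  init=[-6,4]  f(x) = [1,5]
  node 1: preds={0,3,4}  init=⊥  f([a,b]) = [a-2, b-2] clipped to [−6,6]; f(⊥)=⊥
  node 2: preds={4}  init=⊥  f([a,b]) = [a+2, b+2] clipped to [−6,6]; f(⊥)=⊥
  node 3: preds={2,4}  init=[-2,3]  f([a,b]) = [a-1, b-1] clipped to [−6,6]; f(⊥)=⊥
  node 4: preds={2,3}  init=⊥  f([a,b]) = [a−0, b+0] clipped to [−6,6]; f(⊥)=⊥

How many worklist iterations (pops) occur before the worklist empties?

31

Trace (31 dequeues):
  [1] u=0 | in [-2,3] | out [-6,5] | prev [-6,4] | push {}
  [2] u=1 | in [-6,5] | out [-6,3] | prev ⊥ | push {0}
  [3] u=2 | in ⊥ | out ⊥ | ==
  [4] u=3 | in ⊥ | out [-2,3] | ==
  [5] u=4 | in [-2,3] | out [-2,3] | prev ⊥ | push {1,2,3}
  [6] u=0 | in [-6,3] | out [-6,5] | ==
  [7] u=1 | in [-6,5] | out [-6,3] | ==
  [8] u=2 | in [-2,3] | out [0,5] | prev ⊥ | push {4}
  [9] u=3 | in [-2,5] | out [-3,4] | prev [-2,3] | push {0,1}
  [10] u=4 | in [-3,5] | out [-3,5] | prev [-2,3] | push {2,3}
  [11] u=0 | in [-6,5] | out [-6,5] | ==
  [12] u=1 | in [-6,5] | out [-6,3] | ==
  [13] u=2 | in [-3,5] | out [-1,6] | prev [0,5] | push {4}
  [14] u=3 | in [-3,6] | out [-4,5] | prev [-3,4] | push {0,1}
  [15] u=4 | in [-4,6] | out [-4,6] | prev [-3,5] | push {2,3}
  [16] u=0 | in [-6,6] | out [-6,5] | ==
  [17] u=1 | in [-6,6] | out [-6,4] | prev [-6,3] | push {0}
  [18] u=2 | in [-4,6] | out [-2,6] | prev [-1,6] | push {4}
  [19] u=3 | in [-4,6] | out [-5,5] | prev [-4,5] | push {1}
  [20] u=0 | in [-6,6] | out [-6,5] | ==
  [21] u=4 | in [-5,6] | out [-5,6] | prev [-4,6] | push {0,2,3}
  [22] u=1 | in [-6,6] | out [-6,4] | ==
  [23] u=0 | in [-6,6] | out [-6,5] | ==
  [24] u=2 | in [-5,6] | out [-3,6] | prev [-2,6] | push {4}
  [25] u=3 | in [-5,6] | out [-6,5] | prev [-5,5] | push {0,1}
  [26] u=4 | in [-6,6] | out [-6,6] | prev [-5,6] | push {2,3}
  [27] u=0 | in [-6,6] | out [-6,5] | ==
  [28] u=1 | in [-6,6] | out [-6,4] | ==
  [29] u=2 | in [-6,6] | out [-4,6] | prev [-3,6] | push {4}
  [30] u=3 | in [-6,6] | out [-6,5] | ==
  [31] u=4 | in [-6,6] | out [-6,6] | ==

Converged values:
  [0] [-6,5]
  [1] [-6,4]
  [2] [-4,6]
  [3] [-6,5]
  [4] [-6,6]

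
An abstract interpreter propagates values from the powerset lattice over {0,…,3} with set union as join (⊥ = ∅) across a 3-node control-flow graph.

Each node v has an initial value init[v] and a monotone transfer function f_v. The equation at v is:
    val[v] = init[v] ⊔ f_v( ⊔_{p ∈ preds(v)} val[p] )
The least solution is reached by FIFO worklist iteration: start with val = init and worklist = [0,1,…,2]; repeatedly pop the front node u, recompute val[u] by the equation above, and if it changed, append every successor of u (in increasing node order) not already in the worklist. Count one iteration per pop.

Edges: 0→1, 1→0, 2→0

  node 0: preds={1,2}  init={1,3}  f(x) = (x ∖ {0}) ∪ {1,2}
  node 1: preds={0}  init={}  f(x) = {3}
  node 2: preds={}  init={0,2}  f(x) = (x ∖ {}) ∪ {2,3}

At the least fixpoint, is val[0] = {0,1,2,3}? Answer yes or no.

Iteration log — 4 steps:
  step 1. node 0  ⊔preds={0,2}  new={1,2,3}  old={1,3}  +wl: 
  step 2. node 1  ⊔preds={1,2,3}  new={3}  old={}  +wl: 0
  step 3. node 2  ⊔preds={}  new={0,2,3}  old={0,2}  +wl: 
  step 4. node 0  ⊔preds={0,2,3}  new={1,2,3}  stable

Least fixpoint reached:
  node 0: {1,2,3}
  node 1: {3}
  node 2: {0,2,3}

no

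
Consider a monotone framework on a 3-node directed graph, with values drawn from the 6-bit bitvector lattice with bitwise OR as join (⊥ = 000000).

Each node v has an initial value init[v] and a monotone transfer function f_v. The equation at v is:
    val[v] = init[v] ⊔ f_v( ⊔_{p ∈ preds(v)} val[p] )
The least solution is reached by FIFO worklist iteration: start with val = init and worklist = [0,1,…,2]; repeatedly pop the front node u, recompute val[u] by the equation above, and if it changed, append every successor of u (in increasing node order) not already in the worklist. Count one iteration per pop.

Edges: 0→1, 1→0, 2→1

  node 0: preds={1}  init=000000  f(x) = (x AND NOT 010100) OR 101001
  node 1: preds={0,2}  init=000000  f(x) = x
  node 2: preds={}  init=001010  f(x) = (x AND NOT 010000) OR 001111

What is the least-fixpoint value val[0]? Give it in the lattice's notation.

Worklist (6 pops):
  #1 pop 0: in=000000 → 101001 (was 000000); enqueue []
  #2 pop 1: in=101011 → 101011 (was 000000); enqueue [0]
  #3 pop 2: in=000000 → 001111 (was 001010); enqueue [1]
  #4 pop 0: in=101011 → 101011 (was 101001); enqueue []
  #5 pop 1: in=101111 → 101111 (was 101011); enqueue [0]
  #6 pop 0: in=101111 → 101011 (no change)

Fixpoint:
  val[0] = 101011
  val[1] = 101111
  val[2] = 001111

101011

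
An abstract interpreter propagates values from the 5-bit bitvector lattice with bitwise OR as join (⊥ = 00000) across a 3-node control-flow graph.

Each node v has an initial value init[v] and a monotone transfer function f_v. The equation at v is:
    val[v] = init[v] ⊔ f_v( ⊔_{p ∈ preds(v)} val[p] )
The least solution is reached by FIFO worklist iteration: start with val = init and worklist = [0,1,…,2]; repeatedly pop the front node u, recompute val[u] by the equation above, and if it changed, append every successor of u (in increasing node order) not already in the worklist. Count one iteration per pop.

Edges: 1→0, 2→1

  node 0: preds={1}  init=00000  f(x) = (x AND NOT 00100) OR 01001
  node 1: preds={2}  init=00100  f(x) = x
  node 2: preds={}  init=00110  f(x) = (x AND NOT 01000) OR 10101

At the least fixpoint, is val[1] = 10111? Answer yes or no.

yes

Worklist (6 pops):
  #1 pop 0: in=00100 → 01001 (was 00000); enqueue []
  #2 pop 1: in=00110 → 00110 (was 00100); enqueue [0]
  #3 pop 2: in=00000 → 10111 (was 00110); enqueue [1]
  #4 pop 0: in=00110 → 01011 (was 01001); enqueue []
  #5 pop 1: in=10111 → 10111 (was 00110); enqueue [0]
  #6 pop 0: in=10111 → 11011 (was 01011); enqueue []

Fixpoint:
  val[0] = 11011
  val[1] = 10111
  val[2] = 10111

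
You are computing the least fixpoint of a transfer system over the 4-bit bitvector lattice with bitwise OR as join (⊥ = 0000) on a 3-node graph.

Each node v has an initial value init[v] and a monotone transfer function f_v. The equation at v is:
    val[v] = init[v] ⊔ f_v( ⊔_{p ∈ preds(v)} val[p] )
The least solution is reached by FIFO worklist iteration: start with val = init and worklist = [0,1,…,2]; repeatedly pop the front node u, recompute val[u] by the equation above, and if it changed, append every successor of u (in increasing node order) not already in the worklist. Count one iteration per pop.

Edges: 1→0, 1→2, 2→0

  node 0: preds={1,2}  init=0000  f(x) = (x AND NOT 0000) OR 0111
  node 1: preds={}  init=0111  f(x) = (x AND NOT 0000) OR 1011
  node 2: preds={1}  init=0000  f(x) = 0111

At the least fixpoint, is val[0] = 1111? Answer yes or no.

yes

Worklist (4 pops):
  #1 pop 0: in=0111 → 0111 (was 0000); enqueue []
  #2 pop 1: in=0000 → 1111 (was 0111); enqueue [0]
  #3 pop 2: in=1111 → 0111 (was 0000); enqueue []
  #4 pop 0: in=1111 → 1111 (was 0111); enqueue []

Fixpoint:
  val[0] = 1111
  val[1] = 1111
  val[2] = 0111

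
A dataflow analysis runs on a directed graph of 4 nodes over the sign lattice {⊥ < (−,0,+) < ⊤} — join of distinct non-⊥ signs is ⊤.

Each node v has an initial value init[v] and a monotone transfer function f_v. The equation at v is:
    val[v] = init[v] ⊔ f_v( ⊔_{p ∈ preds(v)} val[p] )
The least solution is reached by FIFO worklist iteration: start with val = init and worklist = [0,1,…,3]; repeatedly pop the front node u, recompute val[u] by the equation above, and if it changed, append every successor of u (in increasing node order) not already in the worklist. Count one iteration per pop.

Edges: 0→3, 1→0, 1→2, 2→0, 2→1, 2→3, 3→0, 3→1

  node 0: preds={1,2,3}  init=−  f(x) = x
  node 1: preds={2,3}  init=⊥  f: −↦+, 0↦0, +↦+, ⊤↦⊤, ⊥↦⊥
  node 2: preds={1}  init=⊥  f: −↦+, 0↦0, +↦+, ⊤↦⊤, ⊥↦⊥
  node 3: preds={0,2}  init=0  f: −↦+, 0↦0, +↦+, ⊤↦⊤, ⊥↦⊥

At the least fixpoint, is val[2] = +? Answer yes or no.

Iteration log — 11 steps:
  step 1. node 0  ⊔preds=0  new=⊤  old=−  +wl: 
  step 2. node 1  ⊔preds=0  new=0  old=⊥  +wl: 0
  step 3. node 2  ⊔preds=0  new=0  old=⊥  +wl: 1
  step 4. node 3  ⊔preds=⊤  new=⊤  old=0  +wl: 
  step 5. node 0  ⊔preds=⊤  new=⊤  stable
  step 6. node 1  ⊔preds=⊤  new=⊤  old=0  +wl: 0,2
  step 7. node 0  ⊔preds=⊤  new=⊤  stable
  step 8. node 2  ⊔preds=⊤  new=⊤  old=0  +wl: 0,1,3
  step 9. node 0  ⊔preds=⊤  new=⊤  stable
  step 10. node 1  ⊔preds=⊤  new=⊤  stable
  step 11. node 3  ⊔preds=⊤  new=⊤  stable

Least fixpoint reached:
  node 0: ⊤
  node 1: ⊤
  node 2: ⊤
  node 3: ⊤

no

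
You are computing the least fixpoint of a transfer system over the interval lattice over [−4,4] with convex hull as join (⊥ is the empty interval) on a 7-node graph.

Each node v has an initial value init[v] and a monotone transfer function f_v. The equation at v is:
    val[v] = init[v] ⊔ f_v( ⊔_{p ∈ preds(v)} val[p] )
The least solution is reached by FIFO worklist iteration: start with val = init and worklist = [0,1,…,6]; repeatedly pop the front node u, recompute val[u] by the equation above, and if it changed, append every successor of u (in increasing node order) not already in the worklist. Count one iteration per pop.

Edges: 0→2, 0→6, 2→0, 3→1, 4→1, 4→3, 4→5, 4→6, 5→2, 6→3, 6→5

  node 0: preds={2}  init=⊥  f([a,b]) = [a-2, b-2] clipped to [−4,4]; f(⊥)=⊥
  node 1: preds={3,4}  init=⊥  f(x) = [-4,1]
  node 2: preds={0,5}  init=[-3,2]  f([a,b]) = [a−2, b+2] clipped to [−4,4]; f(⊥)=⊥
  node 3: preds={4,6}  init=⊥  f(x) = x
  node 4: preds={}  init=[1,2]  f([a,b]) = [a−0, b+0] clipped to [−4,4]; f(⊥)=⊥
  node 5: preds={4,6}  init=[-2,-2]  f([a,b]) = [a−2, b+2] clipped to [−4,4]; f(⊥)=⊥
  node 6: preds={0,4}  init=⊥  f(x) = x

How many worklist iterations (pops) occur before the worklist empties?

Iteration log — 16 steps:
  step 1. node 0  ⊔preds=[-3,2]  new=[-4,0]  old=⊥  +wl: 
  step 2. node 1  ⊔preds=[1,2]  new=[-4,1]  old=⊥  +wl: 
  step 3. node 2  ⊔preds=[-4,0]  new=[-4,2]  old=[-3,2]  +wl: 0
  step 4. node 3  ⊔preds=[1,2]  new=[1,2]  old=⊥  +wl: 1
  step 5. node 4  ⊔preds=⊥  new=[1,2]  stable
  step 6. node 5  ⊔preds=[1,2]  new=[-2,4]  old=[-2,-2]  +wl: 2
  step 7. node 6  ⊔preds=[-4,2]  new=[-4,2]  old=⊥  +wl: 3,5
  step 8. node 0  ⊔preds=[-4,2]  new=[-4,0]  stable
  step 9. node 1  ⊔preds=[1,2]  new=[-4,1]  stable
  step 10. node 2  ⊔preds=[-4,4]  new=[-4,4]  old=[-4,2]  +wl: 0
  step 11. node 3  ⊔preds=[-4,2]  new=[-4,2]  old=[1,2]  +wl: 1
  step 12. node 5  ⊔preds=[-4,2]  new=[-4,4]  old=[-2,4]  +wl: 2
  step 13. node 0  ⊔preds=[-4,4]  new=[-4,2]  old=[-4,0]  +wl: 6
  step 14. node 1  ⊔preds=[-4,2]  new=[-4,1]  stable
  step 15. node 2  ⊔preds=[-4,4]  new=[-4,4]  stable
  step 16. node 6  ⊔preds=[-4,2]  new=[-4,2]  stable

Least fixpoint reached:
  node 0: [-4,2]
  node 1: [-4,1]
  node 2: [-4,4]
  node 3: [-4,2]
  node 4: [1,2]
  node 5: [-4,4]
  node 6: [-4,2]

16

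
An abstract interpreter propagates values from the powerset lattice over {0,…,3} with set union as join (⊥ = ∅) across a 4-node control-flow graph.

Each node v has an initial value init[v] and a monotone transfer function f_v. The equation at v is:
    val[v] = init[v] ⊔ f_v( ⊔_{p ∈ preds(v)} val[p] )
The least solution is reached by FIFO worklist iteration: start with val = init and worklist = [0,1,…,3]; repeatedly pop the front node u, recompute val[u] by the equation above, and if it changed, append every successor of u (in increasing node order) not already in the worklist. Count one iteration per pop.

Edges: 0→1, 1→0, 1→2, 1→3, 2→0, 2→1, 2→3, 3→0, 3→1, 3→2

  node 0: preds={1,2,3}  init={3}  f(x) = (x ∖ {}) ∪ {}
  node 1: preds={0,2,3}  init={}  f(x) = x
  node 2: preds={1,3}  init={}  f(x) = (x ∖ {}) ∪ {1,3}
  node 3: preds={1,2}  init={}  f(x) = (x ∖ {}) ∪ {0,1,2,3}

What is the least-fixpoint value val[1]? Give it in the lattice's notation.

{0,1,2,3}

Worklist (10 pops):
  #1 pop 0: in={} → {3} (no change)
  #2 pop 1: in={3} → {3} (was {}); enqueue [0]
  #3 pop 2: in={3} → {1,3} (was {}); enqueue [1]
  #4 pop 3: in={1,3} → {0,1,2,3} (was {}); enqueue [2]
  #5 pop 0: in={0,1,2,3} → {0,1,2,3} (was {3}); enqueue []
  #6 pop 1: in={0,1,2,3} → {0,1,2,3} (was {3}); enqueue [0,3]
  #7 pop 2: in={0,1,2,3} → {0,1,2,3} (was {1,3}); enqueue [1]
  #8 pop 0: in={0,1,2,3} → {0,1,2,3} (no change)
  #9 pop 3: in={0,1,2,3} → {0,1,2,3} (no change)
  #10 pop 1: in={0,1,2,3} → {0,1,2,3} (no change)

Fixpoint:
  val[0] = {0,1,2,3}
  val[1] = {0,1,2,3}
  val[2] = {0,1,2,3}
  val[3] = {0,1,2,3}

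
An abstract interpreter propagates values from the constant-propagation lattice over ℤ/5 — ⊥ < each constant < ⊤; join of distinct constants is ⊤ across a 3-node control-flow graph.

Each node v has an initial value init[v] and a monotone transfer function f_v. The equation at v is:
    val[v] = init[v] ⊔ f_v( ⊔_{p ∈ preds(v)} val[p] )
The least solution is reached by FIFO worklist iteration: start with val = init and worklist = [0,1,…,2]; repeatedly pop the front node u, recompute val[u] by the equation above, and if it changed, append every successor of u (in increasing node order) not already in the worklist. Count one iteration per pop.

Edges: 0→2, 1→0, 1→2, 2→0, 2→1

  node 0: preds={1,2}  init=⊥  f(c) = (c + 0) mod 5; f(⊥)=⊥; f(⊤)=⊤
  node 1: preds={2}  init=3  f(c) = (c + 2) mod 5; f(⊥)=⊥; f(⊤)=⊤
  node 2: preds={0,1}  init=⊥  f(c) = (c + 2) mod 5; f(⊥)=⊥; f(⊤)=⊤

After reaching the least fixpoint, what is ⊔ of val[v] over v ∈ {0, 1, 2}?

Trace (8 dequeues):
  [1] u=0 | in 3 | out 3 | prev ⊥ | push {}
  [2] u=1 | in ⊥ | out 3 | ==
  [3] u=2 | in 3 | out 0 | prev ⊥ | push {0,1}
  [4] u=0 | in ⊤ | out ⊤ | prev 3 | push {2}
  [5] u=1 | in 0 | out ⊤ | prev 3 | push {0}
  [6] u=2 | in ⊤ | out ⊤ | prev 0 | push {1}
  [7] u=0 | in ⊤ | out ⊤ | ==
  [8] u=1 | in ⊤ | out ⊤ | ==

Converged values:
  [0] ⊤
  [1] ⊤
  [2] ⊤

⊤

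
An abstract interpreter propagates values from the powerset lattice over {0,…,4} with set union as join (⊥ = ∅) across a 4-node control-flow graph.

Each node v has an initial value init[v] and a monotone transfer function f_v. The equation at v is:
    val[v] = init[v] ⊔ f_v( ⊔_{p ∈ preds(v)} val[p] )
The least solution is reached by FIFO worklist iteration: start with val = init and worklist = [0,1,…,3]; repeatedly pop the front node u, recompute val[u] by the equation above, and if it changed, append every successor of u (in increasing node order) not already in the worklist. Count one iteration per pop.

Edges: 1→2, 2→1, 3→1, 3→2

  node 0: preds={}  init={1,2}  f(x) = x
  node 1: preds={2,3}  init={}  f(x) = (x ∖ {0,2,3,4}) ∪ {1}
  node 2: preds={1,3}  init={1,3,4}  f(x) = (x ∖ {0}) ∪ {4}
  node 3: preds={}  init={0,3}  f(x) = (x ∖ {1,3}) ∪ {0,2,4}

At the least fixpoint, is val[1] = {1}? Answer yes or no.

yes

Worklist (7 pops):
  #1 pop 0: in={} → {1,2} (no change)
  #2 pop 1: in={0,1,3,4} → {1} (was {}); enqueue []
  #3 pop 2: in={0,1,3} → {1,3,4} (no change)
  #4 pop 3: in={} → {0,2,3,4} (was {0,3}); enqueue [1,2]
  #5 pop 1: in={0,1,2,3,4} → {1} (no change)
  #6 pop 2: in={0,1,2,3,4} → {1,2,3,4} (was {1,3,4}); enqueue [1]
  #7 pop 1: in={0,1,2,3,4} → {1} (no change)

Fixpoint:
  val[0] = {1,2}
  val[1] = {1}
  val[2] = {1,2,3,4}
  val[3] = {0,2,3,4}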